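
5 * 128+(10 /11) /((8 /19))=28255 /44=642.16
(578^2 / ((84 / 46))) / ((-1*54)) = -1920983 / 567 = -3387.98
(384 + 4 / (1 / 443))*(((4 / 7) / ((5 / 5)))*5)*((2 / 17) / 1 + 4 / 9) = 529760 / 153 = 3462.48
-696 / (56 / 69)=-6003 / 7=-857.57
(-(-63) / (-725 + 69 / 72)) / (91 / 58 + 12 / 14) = -613872 / 17116345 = -0.04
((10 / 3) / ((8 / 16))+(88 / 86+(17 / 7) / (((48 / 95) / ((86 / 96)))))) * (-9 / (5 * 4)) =-8319127 / 1541120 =-5.40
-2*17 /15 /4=-17 /30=-0.57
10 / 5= 2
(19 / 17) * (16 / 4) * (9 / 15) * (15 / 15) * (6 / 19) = 72 / 85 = 0.85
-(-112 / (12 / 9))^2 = -7056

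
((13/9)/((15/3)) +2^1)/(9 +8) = 103/765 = 0.13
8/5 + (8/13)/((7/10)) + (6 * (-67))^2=161606.48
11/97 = 0.11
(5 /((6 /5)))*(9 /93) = 25 /62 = 0.40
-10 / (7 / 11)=-110 / 7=-15.71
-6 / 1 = -6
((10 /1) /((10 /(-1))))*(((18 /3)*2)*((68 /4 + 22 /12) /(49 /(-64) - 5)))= 39.20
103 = 103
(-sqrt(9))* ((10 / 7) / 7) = -0.61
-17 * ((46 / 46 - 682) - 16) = 11849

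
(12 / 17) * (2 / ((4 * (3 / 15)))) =30 / 17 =1.76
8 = 8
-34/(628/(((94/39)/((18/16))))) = -0.12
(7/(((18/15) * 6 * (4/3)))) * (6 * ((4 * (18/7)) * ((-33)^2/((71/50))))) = 2450250/71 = 34510.56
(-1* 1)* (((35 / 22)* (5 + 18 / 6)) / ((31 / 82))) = -33.67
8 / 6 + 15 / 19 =2.12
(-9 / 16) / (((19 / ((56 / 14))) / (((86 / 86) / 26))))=-9 / 1976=-0.00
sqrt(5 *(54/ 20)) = 3 *sqrt(6)/ 2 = 3.67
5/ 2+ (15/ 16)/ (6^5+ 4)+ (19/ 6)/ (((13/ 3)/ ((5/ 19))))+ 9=3784231/ 323648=11.69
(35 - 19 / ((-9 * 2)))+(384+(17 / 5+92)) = 46391 / 90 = 515.46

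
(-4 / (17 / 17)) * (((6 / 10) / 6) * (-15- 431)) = 892 / 5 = 178.40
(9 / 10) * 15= 27 / 2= 13.50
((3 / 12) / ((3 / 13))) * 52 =169 / 3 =56.33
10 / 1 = 10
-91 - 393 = -484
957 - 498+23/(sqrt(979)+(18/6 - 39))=144675/317 - 23*sqrt(979)/317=454.12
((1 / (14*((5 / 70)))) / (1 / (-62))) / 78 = -31 / 39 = -0.79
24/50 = 12/25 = 0.48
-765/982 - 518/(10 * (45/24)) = -28.41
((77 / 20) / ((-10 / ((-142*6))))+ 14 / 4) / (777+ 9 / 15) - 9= -10417 / 1215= -8.57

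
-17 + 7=-10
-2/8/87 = -1/348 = -0.00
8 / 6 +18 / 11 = 98 / 33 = 2.97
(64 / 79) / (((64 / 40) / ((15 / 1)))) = 600 / 79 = 7.59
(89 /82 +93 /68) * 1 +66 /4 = 52841 /2788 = 18.95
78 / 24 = 13 / 4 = 3.25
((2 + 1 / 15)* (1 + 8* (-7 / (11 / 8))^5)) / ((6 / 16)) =-1092611902936 / 7247295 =-150761.34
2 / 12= 1 / 6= 0.17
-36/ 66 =-6/ 11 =-0.55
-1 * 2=-2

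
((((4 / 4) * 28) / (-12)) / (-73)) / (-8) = -7 / 1752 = -0.00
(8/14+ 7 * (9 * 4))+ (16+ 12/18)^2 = 33412/63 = 530.35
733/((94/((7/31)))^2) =0.00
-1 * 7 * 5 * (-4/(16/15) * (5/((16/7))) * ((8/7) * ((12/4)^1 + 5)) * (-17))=-44625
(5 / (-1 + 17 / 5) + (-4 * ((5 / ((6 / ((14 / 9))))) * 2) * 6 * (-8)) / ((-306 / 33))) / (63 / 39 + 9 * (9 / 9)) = -1231555 / 253368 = -4.86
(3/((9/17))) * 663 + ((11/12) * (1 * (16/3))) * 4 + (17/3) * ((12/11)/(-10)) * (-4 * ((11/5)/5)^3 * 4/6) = 2655489361/703125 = 3776.70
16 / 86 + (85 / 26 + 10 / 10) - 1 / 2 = 2211 / 559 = 3.96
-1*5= -5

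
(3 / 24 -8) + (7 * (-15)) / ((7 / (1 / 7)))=-561 / 56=-10.02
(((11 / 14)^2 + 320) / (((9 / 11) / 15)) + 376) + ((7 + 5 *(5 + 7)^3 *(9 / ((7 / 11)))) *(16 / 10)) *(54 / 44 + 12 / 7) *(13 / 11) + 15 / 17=1382809915757 / 2015860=685965.25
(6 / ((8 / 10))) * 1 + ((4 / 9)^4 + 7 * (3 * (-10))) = -2656693 / 13122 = -202.46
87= 87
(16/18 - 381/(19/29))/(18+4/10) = -496445/15732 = -31.56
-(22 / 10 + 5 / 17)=-212 / 85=-2.49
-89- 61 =-150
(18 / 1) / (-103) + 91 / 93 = 7699 / 9579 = 0.80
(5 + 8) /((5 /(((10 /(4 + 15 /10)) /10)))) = 26 /55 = 0.47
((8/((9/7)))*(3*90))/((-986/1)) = -840/493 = -1.70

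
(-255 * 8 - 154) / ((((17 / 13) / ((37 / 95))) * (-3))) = 1055314 / 4845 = 217.82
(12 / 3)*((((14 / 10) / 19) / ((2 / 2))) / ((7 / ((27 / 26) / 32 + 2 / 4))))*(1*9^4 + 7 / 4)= 11629193 / 79040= 147.13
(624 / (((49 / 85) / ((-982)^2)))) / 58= 25573872480 / 1421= 17997095.34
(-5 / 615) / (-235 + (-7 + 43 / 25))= 0.00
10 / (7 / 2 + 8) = 20 / 23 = 0.87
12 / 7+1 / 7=13 / 7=1.86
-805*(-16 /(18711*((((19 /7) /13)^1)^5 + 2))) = 11482191469840 /33367377089673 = 0.34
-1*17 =-17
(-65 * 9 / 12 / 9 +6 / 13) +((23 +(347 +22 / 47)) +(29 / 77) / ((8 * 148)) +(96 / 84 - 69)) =49741597229 / 167110944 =297.66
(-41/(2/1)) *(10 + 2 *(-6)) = 41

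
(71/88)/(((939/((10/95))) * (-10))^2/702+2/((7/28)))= 2769/38903517356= 0.00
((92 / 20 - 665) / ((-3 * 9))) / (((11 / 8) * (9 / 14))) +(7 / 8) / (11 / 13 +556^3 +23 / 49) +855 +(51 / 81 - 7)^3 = 118366155805414911739 / 189643418391247920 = 624.15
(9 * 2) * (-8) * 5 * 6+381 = -3939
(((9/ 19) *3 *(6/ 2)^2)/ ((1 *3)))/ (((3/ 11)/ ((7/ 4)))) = 2079/ 76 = 27.36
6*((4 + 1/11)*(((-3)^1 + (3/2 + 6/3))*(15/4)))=2025/44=46.02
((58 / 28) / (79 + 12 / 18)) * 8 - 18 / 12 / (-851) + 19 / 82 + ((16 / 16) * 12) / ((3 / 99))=23141336954 / 58372643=396.44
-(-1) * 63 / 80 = 63 / 80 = 0.79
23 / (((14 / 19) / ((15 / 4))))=6555 / 56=117.05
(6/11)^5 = 7776/161051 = 0.05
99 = 99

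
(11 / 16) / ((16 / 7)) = 77 / 256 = 0.30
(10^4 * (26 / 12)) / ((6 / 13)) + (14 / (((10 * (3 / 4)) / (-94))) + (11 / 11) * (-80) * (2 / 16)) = 2104154 / 45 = 46758.98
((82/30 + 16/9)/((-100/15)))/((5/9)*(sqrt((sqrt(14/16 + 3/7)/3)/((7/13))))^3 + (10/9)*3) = -495325745528656896/2439793589252237875 - 151962830975592*sqrt(1022)/2439793589252237875 + 13625541061587*1022^(1/4)*sqrt(39)/2439793589252237875 + 43456664317248*1022^(3/4)*sqrt(39)/2439793589252237875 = -0.18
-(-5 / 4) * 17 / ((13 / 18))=765 / 26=29.42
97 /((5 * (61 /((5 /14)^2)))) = 485 /11956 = 0.04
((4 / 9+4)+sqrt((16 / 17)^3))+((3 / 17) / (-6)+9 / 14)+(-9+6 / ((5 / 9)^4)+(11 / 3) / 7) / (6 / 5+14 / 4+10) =9.68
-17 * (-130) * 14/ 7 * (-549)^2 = 1332192420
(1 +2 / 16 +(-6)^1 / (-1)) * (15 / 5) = 171 / 8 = 21.38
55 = 55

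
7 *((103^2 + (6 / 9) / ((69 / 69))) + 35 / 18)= 1337063 / 18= 74281.28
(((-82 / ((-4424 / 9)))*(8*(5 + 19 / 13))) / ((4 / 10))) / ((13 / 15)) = 332100 / 13351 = 24.87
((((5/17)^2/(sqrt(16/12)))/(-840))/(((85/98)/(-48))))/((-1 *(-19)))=14 *sqrt(3)/93347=0.00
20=20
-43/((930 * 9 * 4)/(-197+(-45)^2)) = -2.35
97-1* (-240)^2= -57503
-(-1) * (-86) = -86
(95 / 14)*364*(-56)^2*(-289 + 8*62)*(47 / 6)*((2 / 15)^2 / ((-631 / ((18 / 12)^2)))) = -796197.10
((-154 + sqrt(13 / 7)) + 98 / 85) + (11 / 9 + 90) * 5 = sqrt(91) / 7 + 231997 / 765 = 304.63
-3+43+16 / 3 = 136 / 3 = 45.33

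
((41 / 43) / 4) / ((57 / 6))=41 / 1634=0.03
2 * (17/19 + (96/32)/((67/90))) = 9.85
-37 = -37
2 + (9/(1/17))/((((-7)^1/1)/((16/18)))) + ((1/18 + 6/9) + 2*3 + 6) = -593/126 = -4.71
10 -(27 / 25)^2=5521 / 625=8.83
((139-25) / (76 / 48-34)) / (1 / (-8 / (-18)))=-608 / 389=-1.56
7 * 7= 49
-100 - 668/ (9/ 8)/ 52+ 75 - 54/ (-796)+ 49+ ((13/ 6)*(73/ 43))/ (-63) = 264712741/ 21024549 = 12.59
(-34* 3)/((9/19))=-646/3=-215.33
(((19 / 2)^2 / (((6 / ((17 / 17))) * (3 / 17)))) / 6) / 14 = 6137 / 6048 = 1.01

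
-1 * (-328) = 328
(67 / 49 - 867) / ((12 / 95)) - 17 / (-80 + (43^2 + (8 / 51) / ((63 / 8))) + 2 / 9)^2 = -32552873176251111631 / 4750215760801875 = -6852.93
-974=-974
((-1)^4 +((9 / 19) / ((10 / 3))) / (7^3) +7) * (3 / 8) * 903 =201776769 / 74480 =2709.14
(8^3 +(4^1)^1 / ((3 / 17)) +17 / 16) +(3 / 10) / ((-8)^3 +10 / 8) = 9728831 / 18160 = 535.73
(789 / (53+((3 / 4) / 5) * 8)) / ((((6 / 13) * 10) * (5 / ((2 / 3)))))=3419 / 8130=0.42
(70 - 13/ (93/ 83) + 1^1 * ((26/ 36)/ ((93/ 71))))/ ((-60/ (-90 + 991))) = -88911581/ 100440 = -885.22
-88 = -88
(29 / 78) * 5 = 145 / 78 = 1.86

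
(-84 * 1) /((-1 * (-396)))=-7 /33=-0.21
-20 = -20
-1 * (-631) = 631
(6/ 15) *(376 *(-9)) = -6768/ 5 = -1353.60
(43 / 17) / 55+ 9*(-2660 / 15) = -1492217 / 935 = -1595.95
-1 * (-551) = 551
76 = 76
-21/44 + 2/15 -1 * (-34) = 22213/660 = 33.66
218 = 218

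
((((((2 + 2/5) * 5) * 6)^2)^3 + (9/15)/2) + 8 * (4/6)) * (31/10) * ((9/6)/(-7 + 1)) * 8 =-129562084643959/150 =-863747230959.73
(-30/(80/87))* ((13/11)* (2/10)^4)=-3393/55000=-0.06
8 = 8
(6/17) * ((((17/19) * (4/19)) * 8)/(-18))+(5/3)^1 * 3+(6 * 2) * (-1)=-7613/1083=-7.03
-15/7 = -2.14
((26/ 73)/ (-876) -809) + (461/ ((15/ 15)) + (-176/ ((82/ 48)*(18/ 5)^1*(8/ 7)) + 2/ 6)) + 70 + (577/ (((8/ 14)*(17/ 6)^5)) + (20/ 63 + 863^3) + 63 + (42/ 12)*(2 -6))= 25123315289469009200293/ 39088115145198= 642735399.14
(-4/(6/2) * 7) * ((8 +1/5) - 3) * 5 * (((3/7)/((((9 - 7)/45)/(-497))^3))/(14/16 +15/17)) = 19778300371557000/239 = 82754394860071.13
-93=-93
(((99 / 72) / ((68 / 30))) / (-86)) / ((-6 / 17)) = 55 / 2752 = 0.02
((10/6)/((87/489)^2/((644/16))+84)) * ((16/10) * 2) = 8555218/134745945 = 0.06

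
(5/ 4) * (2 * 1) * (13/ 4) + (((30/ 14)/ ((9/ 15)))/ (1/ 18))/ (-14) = 1385/ 392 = 3.53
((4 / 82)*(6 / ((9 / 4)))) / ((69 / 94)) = 1504 / 8487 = 0.18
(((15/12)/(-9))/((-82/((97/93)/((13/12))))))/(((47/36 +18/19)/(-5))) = -92150/25461943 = -0.00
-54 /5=-10.80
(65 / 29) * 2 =130 / 29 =4.48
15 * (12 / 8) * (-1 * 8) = -180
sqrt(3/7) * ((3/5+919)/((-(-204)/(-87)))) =-66671 * sqrt(21)/1190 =-256.74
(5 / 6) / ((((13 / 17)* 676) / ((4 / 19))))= 85 / 250458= 0.00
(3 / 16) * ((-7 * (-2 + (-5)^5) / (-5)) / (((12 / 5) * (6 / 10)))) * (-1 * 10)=547225 / 96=5700.26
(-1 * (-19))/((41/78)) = 1482/41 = 36.15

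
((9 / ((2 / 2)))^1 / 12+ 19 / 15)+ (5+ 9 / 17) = 7697 / 1020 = 7.55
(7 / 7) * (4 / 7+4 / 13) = 80 / 91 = 0.88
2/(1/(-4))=-8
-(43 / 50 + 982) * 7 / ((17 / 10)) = -4047.07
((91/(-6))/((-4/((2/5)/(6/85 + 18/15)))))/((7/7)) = 1547/1296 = 1.19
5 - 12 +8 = 1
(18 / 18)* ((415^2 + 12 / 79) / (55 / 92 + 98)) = 1251732404 / 716609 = 1746.74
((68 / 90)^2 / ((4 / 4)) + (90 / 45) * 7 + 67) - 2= 161131 / 2025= 79.57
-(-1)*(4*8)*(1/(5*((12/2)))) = 16/15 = 1.07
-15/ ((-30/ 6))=3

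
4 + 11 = 15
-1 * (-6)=6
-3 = -3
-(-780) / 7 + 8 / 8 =112.43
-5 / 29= -0.17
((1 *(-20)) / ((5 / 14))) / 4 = -14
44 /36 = 11 /9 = 1.22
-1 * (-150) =150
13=13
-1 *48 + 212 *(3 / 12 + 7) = 1489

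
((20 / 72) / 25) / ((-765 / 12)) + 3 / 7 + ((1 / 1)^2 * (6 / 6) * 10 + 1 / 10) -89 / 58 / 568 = 27853377739 / 2646226800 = 10.53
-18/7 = -2.57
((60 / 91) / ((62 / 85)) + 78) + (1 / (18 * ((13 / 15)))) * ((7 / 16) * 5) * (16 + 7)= 22241873 / 270816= 82.13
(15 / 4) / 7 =0.54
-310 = -310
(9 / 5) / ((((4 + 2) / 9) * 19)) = 27 / 190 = 0.14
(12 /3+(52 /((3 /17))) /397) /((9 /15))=28240 /3573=7.90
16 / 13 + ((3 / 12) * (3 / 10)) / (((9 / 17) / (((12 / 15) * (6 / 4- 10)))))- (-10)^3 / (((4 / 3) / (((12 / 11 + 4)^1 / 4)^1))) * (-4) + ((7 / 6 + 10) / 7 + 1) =-1145740339 / 300300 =-3815.32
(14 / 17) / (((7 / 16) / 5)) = 160 / 17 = 9.41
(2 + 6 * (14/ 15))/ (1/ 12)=456/ 5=91.20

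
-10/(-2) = 5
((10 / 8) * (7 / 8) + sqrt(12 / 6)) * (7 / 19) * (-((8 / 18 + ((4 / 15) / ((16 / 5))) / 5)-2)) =13573 / 21888 + 1939 * sqrt(2) / 3420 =1.42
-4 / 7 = -0.57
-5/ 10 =-1/ 2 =-0.50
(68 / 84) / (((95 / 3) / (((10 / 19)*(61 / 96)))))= 1037 / 121296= 0.01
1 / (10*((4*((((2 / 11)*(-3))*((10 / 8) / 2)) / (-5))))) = 0.37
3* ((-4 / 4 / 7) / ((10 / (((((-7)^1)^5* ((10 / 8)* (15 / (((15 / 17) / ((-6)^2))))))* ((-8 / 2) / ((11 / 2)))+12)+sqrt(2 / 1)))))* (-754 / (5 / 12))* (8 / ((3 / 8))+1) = 303108* sqrt(2) / 175+31177377284976 / 1925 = 16196042597.52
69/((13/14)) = 966/13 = 74.31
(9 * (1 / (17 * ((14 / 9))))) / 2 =81 / 476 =0.17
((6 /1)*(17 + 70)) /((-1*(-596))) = 261 /298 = 0.88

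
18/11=1.64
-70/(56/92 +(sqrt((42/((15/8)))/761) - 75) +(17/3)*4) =1333080*sqrt(26635)/48466647373 +65591617350/48466647373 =1.36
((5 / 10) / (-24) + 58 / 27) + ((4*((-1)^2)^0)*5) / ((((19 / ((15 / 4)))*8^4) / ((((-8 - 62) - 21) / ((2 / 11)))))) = 6913007 / 4202496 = 1.64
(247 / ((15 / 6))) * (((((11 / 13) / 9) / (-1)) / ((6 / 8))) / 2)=-836 / 135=-6.19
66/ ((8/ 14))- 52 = 127/ 2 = 63.50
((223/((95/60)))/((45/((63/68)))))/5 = 4683/8075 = 0.58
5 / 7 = 0.71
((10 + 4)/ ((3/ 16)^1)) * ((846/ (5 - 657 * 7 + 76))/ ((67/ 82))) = -863296/ 50451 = -17.11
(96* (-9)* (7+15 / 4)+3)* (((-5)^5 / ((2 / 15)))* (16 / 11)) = 3481875000 / 11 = 316534090.91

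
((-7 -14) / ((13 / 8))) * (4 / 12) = -56 / 13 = -4.31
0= 0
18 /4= 9 /2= 4.50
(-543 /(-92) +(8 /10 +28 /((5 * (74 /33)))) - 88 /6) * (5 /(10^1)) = -55831 /20424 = -2.73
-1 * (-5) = 5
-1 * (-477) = 477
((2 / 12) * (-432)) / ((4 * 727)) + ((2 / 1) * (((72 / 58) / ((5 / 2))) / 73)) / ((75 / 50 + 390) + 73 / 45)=-1346344002 / 54453446479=-0.02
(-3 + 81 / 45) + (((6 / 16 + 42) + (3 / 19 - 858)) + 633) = -139587 / 760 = -183.67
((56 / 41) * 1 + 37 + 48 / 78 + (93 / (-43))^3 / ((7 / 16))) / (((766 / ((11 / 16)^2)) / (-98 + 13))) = -48379221461945 / 58170038431232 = -0.83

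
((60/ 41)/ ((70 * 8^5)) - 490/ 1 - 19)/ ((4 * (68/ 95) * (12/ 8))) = -227375267555/ 1918500864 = -118.52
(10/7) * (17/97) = 170/679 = 0.25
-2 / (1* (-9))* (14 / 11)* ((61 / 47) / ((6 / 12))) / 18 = 1708 / 41877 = 0.04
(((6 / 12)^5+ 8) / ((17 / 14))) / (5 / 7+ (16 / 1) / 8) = 12593 / 5168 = 2.44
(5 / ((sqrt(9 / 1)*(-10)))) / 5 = -1 / 30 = -0.03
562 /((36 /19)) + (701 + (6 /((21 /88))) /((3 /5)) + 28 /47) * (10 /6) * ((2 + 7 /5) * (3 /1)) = 76607701 /5922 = 12936.12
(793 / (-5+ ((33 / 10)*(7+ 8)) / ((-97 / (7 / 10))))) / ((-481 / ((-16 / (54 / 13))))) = -12307360 / 10382607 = -1.19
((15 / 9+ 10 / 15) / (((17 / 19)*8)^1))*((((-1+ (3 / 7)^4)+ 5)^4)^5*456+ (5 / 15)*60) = 114196016161752294928112081596045042766436165466692951904966751201568215858856153845 / 590670570129818208124388334731385818241324667086176077444518621956586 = 193332835486714.99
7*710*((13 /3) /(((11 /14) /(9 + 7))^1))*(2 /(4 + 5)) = 28945280 /297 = 97458.86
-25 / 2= -12.50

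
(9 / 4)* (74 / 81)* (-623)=-23051 / 18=-1280.61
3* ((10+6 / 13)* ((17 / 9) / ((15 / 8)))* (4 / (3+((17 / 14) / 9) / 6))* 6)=37287936 / 148525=251.05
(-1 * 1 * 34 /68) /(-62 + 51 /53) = 53 /6470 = 0.01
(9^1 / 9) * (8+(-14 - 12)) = -18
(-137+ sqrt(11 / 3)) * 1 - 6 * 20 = -257+ sqrt(33) / 3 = -255.09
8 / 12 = 2 / 3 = 0.67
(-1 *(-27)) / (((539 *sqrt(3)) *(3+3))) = 3 *sqrt(3) / 1078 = 0.00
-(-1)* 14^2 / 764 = 49 / 191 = 0.26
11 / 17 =0.65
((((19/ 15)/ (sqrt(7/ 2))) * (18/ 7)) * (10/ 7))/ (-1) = -228 * sqrt(14)/ 343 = -2.49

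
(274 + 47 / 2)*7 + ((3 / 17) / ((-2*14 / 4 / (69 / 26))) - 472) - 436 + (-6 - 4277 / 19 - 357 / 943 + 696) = 45427738208 / 27717599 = 1638.95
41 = 41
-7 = -7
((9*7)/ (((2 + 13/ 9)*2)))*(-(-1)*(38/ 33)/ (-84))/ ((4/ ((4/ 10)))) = -0.01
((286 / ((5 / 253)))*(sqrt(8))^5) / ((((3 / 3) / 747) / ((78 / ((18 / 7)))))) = 59358409677.20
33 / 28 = 1.18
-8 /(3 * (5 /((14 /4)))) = -28 /15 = -1.87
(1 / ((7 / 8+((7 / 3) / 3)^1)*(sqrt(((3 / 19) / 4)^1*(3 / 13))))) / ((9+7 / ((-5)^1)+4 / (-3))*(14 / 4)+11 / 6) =1440*sqrt(247) / 84847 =0.27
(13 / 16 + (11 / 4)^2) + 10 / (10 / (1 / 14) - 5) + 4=2689 / 216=12.45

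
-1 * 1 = -1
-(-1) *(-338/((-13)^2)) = -2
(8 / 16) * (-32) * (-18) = 288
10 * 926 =9260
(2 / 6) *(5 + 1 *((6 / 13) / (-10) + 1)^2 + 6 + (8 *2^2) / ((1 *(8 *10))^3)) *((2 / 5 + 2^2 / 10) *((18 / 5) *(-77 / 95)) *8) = -7439199999 / 100343750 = -74.14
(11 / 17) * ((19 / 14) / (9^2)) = 0.01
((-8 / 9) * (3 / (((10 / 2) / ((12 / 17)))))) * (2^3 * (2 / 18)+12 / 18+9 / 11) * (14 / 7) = -3008 / 1683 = -1.79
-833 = -833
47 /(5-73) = -47 /68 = -0.69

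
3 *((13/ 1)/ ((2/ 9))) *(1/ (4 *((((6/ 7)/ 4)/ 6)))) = 2457/ 2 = 1228.50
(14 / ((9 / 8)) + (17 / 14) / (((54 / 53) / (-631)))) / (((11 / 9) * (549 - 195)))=-559123 / 327096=-1.71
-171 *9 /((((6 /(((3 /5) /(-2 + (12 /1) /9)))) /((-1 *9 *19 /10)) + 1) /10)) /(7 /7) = -7895070 /713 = -11073.03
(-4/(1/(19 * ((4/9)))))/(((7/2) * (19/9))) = -32/7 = -4.57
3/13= 0.23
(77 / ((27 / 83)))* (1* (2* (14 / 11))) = 16268 / 27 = 602.52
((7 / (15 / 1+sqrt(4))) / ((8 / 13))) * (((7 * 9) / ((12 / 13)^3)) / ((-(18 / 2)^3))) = -1399489 / 19035648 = -0.07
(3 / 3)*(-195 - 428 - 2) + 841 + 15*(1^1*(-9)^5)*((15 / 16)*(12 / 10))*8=-7971399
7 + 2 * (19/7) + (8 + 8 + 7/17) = 3432/119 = 28.84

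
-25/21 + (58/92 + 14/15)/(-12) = -76553/57960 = -1.32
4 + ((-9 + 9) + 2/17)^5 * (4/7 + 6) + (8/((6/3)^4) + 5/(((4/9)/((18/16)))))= 5456557555/318047968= 17.16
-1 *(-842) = 842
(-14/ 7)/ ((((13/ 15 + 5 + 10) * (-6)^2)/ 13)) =-65/ 1428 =-0.05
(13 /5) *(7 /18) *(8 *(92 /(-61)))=-33488 /2745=-12.20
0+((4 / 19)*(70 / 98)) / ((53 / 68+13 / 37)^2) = 25321024 / 215301065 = 0.12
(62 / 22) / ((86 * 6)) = 31 / 5676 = 0.01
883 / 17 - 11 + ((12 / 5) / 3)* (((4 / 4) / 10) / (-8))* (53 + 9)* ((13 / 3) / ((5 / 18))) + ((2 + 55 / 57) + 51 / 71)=300586259 / 8599875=34.95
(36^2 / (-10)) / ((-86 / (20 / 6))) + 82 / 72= 9539 / 1548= 6.16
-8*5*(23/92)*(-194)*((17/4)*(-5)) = -41225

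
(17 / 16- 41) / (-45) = 71 / 80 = 0.89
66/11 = 6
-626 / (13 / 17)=-10642 / 13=-818.62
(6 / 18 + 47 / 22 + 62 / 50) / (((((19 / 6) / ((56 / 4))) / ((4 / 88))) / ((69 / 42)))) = 140783 / 114950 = 1.22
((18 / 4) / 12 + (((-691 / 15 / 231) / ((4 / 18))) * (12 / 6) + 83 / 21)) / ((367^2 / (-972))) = -270783 / 14815790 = -0.02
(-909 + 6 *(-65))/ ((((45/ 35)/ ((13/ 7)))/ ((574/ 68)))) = -1615523/ 102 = -15838.46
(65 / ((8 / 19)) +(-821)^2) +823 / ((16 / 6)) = 674504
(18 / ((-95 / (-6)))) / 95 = 108 / 9025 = 0.01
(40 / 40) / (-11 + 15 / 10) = -2 / 19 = -0.11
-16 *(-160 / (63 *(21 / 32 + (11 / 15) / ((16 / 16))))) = 409600 / 14007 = 29.24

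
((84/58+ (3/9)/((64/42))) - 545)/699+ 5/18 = -972079/1946016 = -0.50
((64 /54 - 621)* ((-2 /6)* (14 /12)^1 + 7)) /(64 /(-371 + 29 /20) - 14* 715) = 0.41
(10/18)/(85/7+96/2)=35/3789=0.01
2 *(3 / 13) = 6 / 13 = 0.46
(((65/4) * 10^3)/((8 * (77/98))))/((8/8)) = 56875/22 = 2585.23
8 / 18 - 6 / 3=-14 / 9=-1.56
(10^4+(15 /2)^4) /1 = 210625 /16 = 13164.06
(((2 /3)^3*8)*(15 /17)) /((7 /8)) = 2560 /1071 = 2.39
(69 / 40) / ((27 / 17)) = 391 / 360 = 1.09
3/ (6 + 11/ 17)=51/ 113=0.45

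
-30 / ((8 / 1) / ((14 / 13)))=-105 / 26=-4.04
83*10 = 830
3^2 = 9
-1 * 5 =-5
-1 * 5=-5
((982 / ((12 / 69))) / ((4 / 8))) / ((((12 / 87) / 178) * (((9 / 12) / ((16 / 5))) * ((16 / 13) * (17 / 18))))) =4546968348 / 85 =53493745.27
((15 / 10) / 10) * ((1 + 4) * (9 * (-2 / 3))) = -9 / 2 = -4.50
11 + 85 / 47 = 602 / 47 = 12.81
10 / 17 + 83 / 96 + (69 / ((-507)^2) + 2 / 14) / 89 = 42235094749 / 29038996896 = 1.45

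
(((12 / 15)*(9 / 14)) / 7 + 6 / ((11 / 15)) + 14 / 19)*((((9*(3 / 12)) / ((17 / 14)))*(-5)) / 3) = -690663 / 24871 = -27.77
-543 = -543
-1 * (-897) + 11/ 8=7187/ 8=898.38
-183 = -183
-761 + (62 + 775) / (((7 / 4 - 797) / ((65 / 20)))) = -2431622 / 3181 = -764.42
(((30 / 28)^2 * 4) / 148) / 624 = 75 / 1508416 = 0.00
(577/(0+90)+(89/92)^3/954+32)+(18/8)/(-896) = 3994653364349/104001569280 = 38.41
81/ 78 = 27/ 26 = 1.04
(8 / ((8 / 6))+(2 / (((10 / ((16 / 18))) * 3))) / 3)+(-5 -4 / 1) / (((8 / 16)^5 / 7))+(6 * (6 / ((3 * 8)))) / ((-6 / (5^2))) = -3266293 / 1620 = -2016.23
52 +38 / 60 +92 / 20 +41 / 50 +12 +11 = 81.05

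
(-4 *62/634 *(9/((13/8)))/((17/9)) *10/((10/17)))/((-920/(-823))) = -8266212/473915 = -17.44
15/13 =1.15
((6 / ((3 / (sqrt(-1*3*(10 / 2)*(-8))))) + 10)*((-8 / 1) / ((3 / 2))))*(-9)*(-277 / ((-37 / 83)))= 11035680 / 37 + 4414272*sqrt(30) / 37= 951720.09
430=430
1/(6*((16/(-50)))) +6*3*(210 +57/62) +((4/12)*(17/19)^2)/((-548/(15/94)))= 13129793793461/3458824752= 3796.03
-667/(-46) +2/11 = 323/22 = 14.68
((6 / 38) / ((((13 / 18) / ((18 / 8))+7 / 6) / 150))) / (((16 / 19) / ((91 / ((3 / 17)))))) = 9398025 / 964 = 9748.99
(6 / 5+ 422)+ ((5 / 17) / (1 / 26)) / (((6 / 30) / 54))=211472 / 85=2487.91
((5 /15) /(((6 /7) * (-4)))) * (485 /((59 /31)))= -105245 /4248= -24.78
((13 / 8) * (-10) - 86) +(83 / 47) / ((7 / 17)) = -128917 / 1316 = -97.96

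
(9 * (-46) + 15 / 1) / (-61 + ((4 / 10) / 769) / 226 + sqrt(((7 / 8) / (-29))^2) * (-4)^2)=5027425935 / 762521146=6.59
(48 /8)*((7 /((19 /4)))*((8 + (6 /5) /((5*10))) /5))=168504 /11875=14.19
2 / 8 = 1 / 4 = 0.25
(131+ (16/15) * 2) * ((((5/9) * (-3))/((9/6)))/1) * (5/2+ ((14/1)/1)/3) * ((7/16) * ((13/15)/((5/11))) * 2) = -1768.66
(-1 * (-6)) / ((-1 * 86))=-3 / 43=-0.07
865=865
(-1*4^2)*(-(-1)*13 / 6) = -104 / 3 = -34.67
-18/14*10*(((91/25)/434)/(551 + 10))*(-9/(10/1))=351/2028950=0.00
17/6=2.83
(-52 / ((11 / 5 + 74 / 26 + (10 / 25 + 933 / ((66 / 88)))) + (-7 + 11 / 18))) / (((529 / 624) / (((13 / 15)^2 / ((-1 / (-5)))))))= -142576512 / 769365433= -0.19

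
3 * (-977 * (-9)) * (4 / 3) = 35172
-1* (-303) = 303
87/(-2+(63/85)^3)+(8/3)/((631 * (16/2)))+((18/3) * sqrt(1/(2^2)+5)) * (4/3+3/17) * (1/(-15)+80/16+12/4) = -101139882172/1851738279+539 * sqrt(21)/15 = 110.05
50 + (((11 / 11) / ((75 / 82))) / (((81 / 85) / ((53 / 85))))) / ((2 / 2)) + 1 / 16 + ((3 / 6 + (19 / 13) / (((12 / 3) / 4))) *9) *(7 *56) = 8808663743 / 1263600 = 6971.09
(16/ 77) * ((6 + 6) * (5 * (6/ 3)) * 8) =15360/ 77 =199.48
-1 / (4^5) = -1 / 1024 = -0.00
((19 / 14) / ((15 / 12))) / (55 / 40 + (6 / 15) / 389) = 118256 / 149877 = 0.79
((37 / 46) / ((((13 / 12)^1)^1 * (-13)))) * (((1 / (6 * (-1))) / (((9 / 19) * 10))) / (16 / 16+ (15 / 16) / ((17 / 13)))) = 95608 / 81685305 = 0.00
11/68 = 0.16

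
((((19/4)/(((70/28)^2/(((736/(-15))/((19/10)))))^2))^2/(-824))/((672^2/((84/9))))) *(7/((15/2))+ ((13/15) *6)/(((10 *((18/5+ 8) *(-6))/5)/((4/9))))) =-131642077872128/870528613869140625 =-0.00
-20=-20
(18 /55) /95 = 0.00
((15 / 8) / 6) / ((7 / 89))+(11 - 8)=781 / 112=6.97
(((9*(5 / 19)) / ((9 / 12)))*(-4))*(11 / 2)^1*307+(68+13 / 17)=-6866869 / 323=-21259.66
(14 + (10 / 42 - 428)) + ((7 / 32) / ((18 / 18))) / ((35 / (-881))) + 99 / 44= -1401181 / 3360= -417.02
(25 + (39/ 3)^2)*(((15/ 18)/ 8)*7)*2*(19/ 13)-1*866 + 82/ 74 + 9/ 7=-450.11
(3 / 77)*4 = 12 / 77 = 0.16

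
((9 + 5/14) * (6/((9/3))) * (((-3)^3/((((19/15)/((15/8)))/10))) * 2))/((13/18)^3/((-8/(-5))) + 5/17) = -63121019040/2234533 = -28247.97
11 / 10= 1.10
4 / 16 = 1 / 4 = 0.25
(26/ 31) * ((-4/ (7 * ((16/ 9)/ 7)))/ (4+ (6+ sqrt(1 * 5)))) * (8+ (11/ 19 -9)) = 936/ 11191 -468 * sqrt(5)/ 55955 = 0.06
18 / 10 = 9 / 5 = 1.80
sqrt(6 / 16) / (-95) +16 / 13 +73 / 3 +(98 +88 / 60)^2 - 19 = 28958032 / 2925 - sqrt(6) / 380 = 9900.18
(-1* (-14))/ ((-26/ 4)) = -28/ 13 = -2.15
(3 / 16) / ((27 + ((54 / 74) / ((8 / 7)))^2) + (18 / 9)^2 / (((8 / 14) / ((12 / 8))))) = 5476 / 1107107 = 0.00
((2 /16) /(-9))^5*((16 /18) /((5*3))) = -0.00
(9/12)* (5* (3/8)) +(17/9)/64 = 1.44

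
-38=-38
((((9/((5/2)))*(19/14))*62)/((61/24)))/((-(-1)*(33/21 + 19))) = 5.79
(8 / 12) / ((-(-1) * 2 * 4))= 1 / 12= 0.08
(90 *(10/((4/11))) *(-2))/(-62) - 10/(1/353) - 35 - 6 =-108226/31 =-3491.16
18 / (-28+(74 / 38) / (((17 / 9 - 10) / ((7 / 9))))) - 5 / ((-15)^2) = -232513 / 351855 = -0.66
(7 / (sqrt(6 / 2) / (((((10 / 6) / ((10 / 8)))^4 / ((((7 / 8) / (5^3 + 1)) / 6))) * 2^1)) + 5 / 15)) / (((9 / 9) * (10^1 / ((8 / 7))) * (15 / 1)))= 1073741824 / 6710880325- 589824 * sqrt(3) / 6710880325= 0.16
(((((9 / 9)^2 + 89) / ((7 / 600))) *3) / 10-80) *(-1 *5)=-78200 / 7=-11171.43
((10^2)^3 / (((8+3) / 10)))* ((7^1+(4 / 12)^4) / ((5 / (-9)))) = -1136000000 / 99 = -11474747.47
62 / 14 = 4.43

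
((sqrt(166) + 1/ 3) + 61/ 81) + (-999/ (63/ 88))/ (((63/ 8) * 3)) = -230120/ 3969 + sqrt(166) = -45.10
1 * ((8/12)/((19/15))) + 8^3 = 9738/19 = 512.53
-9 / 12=-3 / 4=-0.75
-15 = -15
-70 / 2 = -35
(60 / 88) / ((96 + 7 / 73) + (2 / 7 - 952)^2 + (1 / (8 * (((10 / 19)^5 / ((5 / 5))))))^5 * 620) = 146513920000000000000000000000000 / 232500360353916061001635442802303539581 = 0.00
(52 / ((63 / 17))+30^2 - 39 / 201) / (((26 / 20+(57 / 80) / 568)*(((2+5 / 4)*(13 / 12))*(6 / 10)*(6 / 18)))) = 14022089676800 / 14059871007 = 997.31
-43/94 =-0.46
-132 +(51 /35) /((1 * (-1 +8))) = -131.79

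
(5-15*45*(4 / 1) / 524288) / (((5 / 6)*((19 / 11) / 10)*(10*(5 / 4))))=4320921 / 1556480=2.78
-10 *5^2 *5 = -1250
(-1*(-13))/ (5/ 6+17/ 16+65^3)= 48/ 1014007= 0.00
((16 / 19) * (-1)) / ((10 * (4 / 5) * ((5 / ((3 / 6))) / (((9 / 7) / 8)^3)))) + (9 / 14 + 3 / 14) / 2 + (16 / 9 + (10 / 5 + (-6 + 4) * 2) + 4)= 631583839 / 150151680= 4.21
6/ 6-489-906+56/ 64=-11145/ 8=-1393.12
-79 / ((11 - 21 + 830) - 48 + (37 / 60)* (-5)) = -948 / 9227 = -0.10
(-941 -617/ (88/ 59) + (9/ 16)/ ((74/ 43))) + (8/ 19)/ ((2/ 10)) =-334619489/ 247456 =-1352.24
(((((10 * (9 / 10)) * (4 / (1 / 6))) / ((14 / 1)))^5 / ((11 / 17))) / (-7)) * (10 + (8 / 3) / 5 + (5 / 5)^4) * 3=-43212938738688 / 6470695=-6678253.07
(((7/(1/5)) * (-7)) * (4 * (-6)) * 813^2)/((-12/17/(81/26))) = -222987806685/13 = -17152908206.54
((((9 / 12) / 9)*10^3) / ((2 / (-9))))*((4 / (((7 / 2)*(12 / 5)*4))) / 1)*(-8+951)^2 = -39698616.07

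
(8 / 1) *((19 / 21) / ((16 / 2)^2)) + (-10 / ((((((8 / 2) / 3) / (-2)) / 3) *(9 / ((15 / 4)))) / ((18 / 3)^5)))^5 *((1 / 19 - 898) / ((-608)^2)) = -184417201745007345922499869679 / 1152312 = -160041032068578081216285.10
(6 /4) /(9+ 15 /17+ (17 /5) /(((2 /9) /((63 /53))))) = 4505 /84301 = 0.05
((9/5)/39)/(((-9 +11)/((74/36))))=37/780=0.05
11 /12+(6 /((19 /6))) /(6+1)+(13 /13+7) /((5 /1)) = 22243 /7980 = 2.79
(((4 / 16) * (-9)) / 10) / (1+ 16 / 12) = -27 / 280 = -0.10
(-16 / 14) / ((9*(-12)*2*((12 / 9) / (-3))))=-1 / 84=-0.01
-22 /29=-0.76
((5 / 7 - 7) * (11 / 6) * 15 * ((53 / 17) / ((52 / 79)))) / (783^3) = -2533135 / 1485270637578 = -0.00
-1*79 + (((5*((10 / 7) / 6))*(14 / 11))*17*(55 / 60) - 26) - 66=-147.39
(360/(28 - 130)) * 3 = -180/17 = -10.59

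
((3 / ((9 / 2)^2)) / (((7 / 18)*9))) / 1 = 8 / 189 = 0.04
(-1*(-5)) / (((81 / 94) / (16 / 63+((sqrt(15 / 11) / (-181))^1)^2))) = 2710434070 / 1838973213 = 1.47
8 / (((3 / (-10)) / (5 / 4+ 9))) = -820 / 3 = -273.33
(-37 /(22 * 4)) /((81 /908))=-8399 /1782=-4.71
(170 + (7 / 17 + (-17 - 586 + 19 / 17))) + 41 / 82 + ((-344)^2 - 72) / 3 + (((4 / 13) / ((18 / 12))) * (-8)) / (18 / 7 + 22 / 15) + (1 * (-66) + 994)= 2805354137 / 70278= 39917.96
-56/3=-18.67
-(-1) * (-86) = -86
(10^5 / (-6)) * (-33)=550000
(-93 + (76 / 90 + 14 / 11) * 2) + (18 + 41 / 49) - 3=-1768891 / 24255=-72.93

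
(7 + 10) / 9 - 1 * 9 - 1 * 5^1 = -109 / 9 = -12.11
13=13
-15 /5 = -3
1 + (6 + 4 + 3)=14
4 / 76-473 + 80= -7466 / 19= -392.95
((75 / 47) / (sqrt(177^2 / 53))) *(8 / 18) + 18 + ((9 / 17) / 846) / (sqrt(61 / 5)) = sqrt(305) / 97478 + 100 *sqrt(53) / 24957 + 18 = 18.03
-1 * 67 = -67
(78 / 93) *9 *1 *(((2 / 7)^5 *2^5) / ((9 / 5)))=133120 / 521017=0.26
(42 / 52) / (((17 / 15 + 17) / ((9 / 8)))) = 2835 / 56576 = 0.05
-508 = -508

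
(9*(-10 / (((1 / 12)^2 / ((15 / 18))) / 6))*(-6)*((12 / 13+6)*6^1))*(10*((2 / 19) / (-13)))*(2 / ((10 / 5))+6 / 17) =-96577920000 / 54587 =-1769247.62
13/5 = 2.60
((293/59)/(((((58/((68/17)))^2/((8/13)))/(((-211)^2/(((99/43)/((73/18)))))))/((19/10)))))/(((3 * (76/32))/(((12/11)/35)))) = 10482474436352/1106368488225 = 9.47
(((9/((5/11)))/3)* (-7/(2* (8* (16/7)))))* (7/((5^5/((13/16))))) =-0.00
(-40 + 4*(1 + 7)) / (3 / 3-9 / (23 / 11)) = 2.42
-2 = -2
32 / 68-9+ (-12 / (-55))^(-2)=30545 / 2448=12.48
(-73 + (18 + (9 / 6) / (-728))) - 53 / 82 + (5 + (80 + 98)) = 7602381 / 59696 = 127.35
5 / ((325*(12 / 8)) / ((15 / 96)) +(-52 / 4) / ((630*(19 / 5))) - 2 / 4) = 1197 / 746807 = 0.00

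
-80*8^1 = -640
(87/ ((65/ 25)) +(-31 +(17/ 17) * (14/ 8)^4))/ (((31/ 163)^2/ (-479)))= -156803.35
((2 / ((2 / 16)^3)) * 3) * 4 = 12288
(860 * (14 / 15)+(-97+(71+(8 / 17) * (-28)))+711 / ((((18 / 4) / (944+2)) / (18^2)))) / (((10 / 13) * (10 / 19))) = 61005249799 / 510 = 119618136.86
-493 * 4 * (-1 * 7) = 13804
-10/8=-5/4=-1.25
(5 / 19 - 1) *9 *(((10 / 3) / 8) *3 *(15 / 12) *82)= -64575 / 76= -849.67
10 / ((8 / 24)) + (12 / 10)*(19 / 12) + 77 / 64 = 33.10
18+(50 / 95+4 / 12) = 1075 / 57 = 18.86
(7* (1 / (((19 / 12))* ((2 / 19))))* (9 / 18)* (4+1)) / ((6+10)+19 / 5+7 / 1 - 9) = 525 / 89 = 5.90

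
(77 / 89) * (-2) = -1.73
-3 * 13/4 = -39/4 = -9.75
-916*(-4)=3664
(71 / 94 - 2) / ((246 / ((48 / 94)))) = -234 / 90569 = -0.00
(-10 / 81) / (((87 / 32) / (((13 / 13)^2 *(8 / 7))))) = -2560 / 49329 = -0.05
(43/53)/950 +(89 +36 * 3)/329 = 9933097/16565150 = 0.60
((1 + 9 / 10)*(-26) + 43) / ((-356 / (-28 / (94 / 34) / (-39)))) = 3808 / 815685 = 0.00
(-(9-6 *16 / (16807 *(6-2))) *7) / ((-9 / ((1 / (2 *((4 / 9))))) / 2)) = 151239 / 9604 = 15.75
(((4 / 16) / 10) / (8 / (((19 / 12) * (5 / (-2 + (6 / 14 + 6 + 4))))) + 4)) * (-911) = -121163 / 66592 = -1.82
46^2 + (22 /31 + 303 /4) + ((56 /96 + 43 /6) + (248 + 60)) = 2508.21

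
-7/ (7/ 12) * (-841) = 10092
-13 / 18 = -0.72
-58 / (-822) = 29 / 411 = 0.07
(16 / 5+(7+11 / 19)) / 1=1024 / 95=10.78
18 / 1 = 18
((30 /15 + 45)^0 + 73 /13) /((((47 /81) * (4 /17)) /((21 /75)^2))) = 3.80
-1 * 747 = -747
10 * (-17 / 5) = -34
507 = 507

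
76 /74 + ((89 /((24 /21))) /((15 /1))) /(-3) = -9371 /13320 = -0.70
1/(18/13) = 13/18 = 0.72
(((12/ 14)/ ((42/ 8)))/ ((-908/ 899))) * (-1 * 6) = 10788/ 11123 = 0.97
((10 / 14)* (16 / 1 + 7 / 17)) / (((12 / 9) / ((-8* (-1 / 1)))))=70.34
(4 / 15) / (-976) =-1 / 3660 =-0.00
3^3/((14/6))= 11.57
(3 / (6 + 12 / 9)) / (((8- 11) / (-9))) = 27 / 22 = 1.23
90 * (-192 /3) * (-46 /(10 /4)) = 105984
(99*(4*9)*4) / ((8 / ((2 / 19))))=3564 / 19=187.58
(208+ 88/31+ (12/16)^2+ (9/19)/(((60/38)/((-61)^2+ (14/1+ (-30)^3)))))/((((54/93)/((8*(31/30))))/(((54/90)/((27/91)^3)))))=-78421335960877/35429400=-2213453.68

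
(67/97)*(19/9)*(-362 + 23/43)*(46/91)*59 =-15719.87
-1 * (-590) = 590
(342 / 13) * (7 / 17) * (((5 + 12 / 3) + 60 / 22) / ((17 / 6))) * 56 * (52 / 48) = 8647128 / 3179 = 2720.08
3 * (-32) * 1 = -96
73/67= 1.09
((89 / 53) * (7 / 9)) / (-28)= -89 / 1908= -0.05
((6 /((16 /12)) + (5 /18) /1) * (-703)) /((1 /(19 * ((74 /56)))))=-21250987 /252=-84329.31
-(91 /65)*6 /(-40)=21 /100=0.21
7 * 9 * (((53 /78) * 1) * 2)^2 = 19663 /169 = 116.35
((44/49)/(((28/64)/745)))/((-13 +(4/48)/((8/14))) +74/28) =-25175040/168119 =-149.75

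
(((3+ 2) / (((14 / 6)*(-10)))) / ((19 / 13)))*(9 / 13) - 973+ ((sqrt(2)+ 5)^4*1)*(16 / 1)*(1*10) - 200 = 86400*sqrt(2)+ 39226195 / 266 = 269654.95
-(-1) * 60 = 60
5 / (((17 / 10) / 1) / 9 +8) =450 / 737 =0.61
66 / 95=0.69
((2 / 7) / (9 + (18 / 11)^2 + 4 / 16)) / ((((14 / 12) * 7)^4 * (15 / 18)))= 7527168 / 1164806866055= 0.00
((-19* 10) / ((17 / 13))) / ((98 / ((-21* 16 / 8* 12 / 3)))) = 29640 / 119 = 249.08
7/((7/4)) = 4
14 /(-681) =-14 /681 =-0.02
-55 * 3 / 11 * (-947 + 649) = 4470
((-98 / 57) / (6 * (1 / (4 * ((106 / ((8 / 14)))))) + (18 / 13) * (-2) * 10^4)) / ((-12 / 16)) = -1890616 / 22838753331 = -0.00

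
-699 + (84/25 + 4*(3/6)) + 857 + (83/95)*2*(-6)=72616/475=152.88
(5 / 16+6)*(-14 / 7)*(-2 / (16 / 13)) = 1313 / 64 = 20.52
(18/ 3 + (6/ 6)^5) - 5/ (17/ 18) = 29/ 17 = 1.71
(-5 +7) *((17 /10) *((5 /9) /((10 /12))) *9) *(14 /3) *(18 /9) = 952 /5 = 190.40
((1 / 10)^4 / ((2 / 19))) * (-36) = -171 / 5000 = -0.03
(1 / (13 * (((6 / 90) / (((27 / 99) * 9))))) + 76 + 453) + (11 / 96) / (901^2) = 5926952608165 / 11144404128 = 531.83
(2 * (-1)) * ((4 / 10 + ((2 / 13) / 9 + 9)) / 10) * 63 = -38563 / 325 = -118.66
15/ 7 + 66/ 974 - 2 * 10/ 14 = 2666/ 3409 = 0.78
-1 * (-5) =5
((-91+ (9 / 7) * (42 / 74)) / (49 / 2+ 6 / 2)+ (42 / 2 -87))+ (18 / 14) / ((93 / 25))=-6088441 / 88319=-68.94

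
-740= -740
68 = 68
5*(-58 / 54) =-145 / 27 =-5.37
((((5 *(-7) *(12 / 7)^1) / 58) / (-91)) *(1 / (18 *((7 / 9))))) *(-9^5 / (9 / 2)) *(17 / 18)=-185895 / 18473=-10.06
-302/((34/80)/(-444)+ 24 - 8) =-5363520/284143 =-18.88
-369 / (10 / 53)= -19557 / 10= -1955.70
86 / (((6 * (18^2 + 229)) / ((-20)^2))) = 17200 / 1659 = 10.37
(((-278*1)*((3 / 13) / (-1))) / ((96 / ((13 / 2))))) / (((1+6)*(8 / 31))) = 4309 / 1792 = 2.40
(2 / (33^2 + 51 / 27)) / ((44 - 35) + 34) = 9 / 211087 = 0.00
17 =17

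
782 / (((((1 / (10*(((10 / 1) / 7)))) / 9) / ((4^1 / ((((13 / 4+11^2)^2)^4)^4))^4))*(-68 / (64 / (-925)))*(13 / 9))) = 7068734660579166521724526430492608834130476447566671734554934608092927115893170765824 / 4579951449855393024108222181584884430757240019796095102320661411734898881964041310340193288407645446038204958405092722237791519746860501160480776173807903115893028749716319691892618783909581412951030404747381370910416006570940336896939602564113467404969711399136986518640307394139747883321314233707675195018331641340281797557046030511378924794811687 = 0.00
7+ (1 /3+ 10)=52 /3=17.33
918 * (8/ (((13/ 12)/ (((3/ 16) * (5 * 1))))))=82620/ 13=6355.38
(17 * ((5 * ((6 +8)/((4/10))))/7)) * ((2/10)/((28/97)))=8245/28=294.46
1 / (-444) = -1 / 444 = -0.00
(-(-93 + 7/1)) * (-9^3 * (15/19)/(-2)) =470205/19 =24747.63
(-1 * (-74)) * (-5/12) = -185/6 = -30.83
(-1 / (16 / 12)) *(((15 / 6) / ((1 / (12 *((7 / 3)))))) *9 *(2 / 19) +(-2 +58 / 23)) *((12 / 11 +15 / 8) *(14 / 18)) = -2223459 / 19228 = -115.64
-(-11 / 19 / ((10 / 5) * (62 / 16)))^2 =-1936 / 346921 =-0.01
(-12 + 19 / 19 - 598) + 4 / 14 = -4261 / 7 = -608.71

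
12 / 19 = 0.63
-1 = -1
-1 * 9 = -9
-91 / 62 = -1.47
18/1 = 18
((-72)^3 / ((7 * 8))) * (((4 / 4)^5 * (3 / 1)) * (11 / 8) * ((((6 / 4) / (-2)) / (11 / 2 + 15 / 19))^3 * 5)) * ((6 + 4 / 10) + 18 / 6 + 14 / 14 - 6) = 98014136022 / 95563433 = 1025.64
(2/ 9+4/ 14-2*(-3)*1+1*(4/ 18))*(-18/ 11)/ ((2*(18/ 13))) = -2756/ 693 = -3.98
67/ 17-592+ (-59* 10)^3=-3491452997/ 17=-205379588.06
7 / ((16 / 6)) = 21 / 8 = 2.62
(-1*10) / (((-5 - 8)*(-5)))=-2 / 13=-0.15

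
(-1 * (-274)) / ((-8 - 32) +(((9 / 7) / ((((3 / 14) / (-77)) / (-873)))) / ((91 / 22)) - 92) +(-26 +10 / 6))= 10686 / 3796691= 0.00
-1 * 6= -6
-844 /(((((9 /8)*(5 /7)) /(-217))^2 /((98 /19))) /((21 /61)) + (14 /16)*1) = -85499206478336 /88640362501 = -964.56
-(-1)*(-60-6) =-66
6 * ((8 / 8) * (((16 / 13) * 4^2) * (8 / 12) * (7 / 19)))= 7168 / 247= 29.02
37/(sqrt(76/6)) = 37 * sqrt(114)/38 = 10.40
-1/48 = -0.02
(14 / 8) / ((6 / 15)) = 35 / 8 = 4.38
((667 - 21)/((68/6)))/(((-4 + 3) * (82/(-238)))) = 165.44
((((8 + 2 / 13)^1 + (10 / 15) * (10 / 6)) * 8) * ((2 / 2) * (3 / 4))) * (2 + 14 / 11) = 26016 / 143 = 181.93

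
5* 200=1000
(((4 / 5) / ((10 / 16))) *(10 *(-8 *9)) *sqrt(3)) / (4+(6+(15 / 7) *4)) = -16128 *sqrt(3) / 325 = -85.95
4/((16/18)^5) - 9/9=50857/8192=6.21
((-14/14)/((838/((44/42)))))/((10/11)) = -121/87990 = -0.00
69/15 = 23/5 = 4.60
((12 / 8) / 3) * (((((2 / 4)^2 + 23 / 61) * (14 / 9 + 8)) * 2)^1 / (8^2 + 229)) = 731 / 35746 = 0.02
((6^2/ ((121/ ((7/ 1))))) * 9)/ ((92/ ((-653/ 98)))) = -52893/ 38962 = -1.36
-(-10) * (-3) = -30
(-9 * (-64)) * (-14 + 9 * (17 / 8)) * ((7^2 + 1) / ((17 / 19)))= 2804400 / 17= 164964.71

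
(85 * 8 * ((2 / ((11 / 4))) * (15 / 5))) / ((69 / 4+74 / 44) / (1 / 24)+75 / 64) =348160 / 106899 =3.26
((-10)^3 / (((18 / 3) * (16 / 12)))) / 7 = -125 / 7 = -17.86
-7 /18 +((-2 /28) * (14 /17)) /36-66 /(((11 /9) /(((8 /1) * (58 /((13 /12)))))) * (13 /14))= -24908.13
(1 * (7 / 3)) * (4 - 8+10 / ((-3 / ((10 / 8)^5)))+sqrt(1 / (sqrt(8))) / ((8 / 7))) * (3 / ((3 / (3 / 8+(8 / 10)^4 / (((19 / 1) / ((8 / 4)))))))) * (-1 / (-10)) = -6052805143 / 4377600000+1946329 * 2^(1 / 4) / 45600000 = -1.33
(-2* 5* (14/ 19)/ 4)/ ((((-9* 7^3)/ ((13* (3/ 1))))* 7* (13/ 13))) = 65/ 19551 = 0.00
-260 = -260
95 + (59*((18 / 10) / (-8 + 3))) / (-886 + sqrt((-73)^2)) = 643802 / 6775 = 95.03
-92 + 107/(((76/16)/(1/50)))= -43486/475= -91.55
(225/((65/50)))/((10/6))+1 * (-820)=-9310/13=-716.15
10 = 10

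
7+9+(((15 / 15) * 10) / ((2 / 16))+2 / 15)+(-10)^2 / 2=2192 / 15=146.13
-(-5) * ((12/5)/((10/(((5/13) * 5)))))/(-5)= -6/13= -0.46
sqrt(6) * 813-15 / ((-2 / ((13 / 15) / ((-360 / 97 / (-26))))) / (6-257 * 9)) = -12606217 / 120 +813 * sqrt(6) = -103060.37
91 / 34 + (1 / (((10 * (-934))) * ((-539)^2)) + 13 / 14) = 166296710563 / 46128924380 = 3.61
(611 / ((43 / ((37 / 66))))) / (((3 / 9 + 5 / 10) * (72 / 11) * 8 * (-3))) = -22607 / 371520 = -0.06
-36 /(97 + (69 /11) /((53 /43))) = -10494 /29759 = -0.35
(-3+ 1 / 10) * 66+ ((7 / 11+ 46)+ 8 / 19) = -150838 / 1045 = -144.34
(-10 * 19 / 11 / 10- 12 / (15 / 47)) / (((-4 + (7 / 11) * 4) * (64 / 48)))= 6489 / 320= 20.28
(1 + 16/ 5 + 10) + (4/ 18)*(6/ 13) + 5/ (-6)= 1751/ 130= 13.47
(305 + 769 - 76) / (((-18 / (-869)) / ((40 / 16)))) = 2168155 / 18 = 120453.06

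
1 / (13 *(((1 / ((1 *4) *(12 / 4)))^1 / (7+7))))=168 / 13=12.92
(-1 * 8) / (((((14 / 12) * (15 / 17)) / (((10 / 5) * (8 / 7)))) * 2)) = -2176 / 245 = -8.88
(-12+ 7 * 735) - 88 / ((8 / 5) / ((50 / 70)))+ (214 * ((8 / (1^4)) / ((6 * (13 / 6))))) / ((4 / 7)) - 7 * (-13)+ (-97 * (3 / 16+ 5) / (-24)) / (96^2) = 1743925095905 / 322043904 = 5415.18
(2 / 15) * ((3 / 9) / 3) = 2 / 135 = 0.01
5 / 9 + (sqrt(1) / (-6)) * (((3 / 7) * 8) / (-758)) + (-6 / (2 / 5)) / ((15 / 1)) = -0.44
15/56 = 0.27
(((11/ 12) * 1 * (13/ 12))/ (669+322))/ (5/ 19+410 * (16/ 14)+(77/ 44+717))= 19019/ 22539918420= 0.00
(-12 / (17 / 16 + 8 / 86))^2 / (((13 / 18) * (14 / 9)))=613453824 / 6390475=96.00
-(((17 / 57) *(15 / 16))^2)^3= -377149515625 / 789298907447296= -0.00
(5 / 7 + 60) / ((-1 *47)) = -425 / 329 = -1.29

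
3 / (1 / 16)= 48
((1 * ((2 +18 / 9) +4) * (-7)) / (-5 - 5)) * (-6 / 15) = -56 / 25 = -2.24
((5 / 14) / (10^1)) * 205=205 / 28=7.32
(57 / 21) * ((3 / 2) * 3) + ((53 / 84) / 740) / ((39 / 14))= 14805551 / 1212120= 12.21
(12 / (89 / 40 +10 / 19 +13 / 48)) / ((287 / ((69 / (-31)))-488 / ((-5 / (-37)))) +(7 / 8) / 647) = -97714598400 / 92041149288029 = -0.00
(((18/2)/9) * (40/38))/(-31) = -20/589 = -0.03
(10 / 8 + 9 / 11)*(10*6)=1365 / 11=124.09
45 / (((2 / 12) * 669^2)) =30 / 49729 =0.00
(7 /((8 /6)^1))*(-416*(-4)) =8736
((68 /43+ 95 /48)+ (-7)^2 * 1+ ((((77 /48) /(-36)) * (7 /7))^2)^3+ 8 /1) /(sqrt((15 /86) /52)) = 69329933136270763016083 * sqrt(16770) /8586024983085491159040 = 1045.67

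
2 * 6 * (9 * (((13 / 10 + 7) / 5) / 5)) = 4482 / 125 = 35.86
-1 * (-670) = 670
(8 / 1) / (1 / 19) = 152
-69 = -69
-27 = -27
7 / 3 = 2.33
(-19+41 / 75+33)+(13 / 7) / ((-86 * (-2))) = 1314539 / 90300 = 14.56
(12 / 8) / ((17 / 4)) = 6 / 17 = 0.35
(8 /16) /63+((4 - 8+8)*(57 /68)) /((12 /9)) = 10807 /4284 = 2.52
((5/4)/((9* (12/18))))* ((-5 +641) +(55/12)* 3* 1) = 135.36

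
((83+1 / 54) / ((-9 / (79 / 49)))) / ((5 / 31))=-92.21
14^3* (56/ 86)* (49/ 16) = 235298/ 43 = 5472.05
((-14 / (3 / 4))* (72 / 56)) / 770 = -12 / 385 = -0.03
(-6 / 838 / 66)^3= -0.00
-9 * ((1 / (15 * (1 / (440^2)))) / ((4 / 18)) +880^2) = -7492320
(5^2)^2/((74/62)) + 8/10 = 97023/185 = 524.45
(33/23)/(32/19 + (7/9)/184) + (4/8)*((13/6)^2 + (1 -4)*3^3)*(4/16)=-132932903/15300000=-8.69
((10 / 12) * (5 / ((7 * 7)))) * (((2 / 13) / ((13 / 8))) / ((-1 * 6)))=-100 / 74529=-0.00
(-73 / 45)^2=2.63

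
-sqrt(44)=-2*sqrt(11)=-6.63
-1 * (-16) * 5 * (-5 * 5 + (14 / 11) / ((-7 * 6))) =-66080 / 33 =-2002.42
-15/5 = -3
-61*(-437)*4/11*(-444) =-47342832/11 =-4303893.82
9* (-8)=-72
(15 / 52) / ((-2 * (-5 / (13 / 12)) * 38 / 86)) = 43 / 608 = 0.07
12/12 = 1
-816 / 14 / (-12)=34 / 7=4.86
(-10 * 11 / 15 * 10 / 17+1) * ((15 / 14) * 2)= -845 / 119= -7.10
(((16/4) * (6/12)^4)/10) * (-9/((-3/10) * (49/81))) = 243/196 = 1.24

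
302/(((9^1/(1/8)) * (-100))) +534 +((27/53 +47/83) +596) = 17911502951/15836400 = 1131.03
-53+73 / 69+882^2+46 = 53676346 / 69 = 777918.06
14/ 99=0.14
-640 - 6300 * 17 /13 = -8878.46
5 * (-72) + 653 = 293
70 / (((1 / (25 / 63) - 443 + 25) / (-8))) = 14000 / 10387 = 1.35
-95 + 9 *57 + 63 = 481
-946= -946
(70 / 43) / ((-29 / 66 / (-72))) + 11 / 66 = 1997087 / 7482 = 266.92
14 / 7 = 2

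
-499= -499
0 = 0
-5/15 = -1/3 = -0.33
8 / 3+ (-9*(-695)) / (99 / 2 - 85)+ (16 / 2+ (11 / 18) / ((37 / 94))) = -3876931 / 23643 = -163.98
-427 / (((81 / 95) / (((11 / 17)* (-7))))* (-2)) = -1134.17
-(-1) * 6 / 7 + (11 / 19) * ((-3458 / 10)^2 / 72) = 12125903 / 12600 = 962.37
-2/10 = -1/5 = -0.20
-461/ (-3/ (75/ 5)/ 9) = 20745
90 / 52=45 / 26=1.73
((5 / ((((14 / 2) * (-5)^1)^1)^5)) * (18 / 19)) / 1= -18 / 199583125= -0.00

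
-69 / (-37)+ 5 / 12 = 1013 / 444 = 2.28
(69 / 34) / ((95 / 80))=552 / 323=1.71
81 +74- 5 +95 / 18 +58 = 3839 / 18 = 213.28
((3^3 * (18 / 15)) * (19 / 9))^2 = 4678.56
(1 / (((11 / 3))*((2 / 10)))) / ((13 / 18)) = 270 / 143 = 1.89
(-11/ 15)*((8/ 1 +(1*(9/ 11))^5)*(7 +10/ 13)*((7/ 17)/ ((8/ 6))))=-952652099/ 64713220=-14.72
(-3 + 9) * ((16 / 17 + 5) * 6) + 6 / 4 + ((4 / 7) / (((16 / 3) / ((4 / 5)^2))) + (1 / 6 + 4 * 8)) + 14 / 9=6671611 / 26775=249.17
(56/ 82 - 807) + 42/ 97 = -3205001/ 3977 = -805.88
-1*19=-19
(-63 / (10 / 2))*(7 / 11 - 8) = 5103 / 55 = 92.78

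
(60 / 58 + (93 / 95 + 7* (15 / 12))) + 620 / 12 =2063939 / 33060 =62.43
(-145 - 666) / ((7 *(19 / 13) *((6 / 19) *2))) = -10543 / 84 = -125.51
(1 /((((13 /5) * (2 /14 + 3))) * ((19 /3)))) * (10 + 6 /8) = 4515 /21736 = 0.21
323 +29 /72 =23285 /72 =323.40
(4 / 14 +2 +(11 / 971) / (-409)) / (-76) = -6354147 / 211277948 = -0.03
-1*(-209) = 209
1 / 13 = 0.08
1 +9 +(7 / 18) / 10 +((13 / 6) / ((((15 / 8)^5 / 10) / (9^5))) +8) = 1242575219 / 22500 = 55225.57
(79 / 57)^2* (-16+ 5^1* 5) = 6241 / 361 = 17.29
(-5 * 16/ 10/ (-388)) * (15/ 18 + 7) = 47/ 291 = 0.16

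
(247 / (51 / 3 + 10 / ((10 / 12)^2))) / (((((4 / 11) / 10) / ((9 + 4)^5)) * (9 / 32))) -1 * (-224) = 403521548912 / 1413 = 285577883.16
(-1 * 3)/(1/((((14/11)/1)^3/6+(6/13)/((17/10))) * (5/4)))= -678490/294151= -2.31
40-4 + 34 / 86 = 1565 / 43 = 36.40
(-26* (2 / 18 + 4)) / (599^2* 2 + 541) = -962 / 6463287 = -0.00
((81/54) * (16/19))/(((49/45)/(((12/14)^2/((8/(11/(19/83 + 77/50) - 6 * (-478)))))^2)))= 80825.15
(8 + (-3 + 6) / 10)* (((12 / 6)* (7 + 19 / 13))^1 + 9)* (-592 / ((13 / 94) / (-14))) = 10895711456 / 845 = 12894333.08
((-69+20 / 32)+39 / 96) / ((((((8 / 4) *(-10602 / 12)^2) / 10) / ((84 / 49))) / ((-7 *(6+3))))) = 32625 / 693842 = 0.05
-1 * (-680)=680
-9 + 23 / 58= -499 / 58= -8.60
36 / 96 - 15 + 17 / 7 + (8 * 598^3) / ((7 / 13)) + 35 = 177920865021 / 56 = 3177158303.95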